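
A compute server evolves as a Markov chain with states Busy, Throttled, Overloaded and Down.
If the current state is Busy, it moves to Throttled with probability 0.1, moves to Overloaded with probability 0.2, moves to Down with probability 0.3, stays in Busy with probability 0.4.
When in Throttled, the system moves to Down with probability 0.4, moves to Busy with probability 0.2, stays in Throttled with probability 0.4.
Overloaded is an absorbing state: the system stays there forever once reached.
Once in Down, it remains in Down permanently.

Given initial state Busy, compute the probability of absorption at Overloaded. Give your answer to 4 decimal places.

0.3529

Let h(s) be the probability of absorption at Overloaded starting from transient state s. Then h(Overloaded) = 1 and h(Down) = 0. By first-step analysis:
h(Busy) = 0.4·h(Busy) + 0.1·h(Throttled) + 0.2·1 + 0.3·0
h(Throttled) = 0.2·h(Busy) + 0.4·h(Throttled) + 0.4·0
Solving: h(Busy) = 0.3529, h(Throttled) = 0.1176.
Starting from Busy, the probability is 0.3529.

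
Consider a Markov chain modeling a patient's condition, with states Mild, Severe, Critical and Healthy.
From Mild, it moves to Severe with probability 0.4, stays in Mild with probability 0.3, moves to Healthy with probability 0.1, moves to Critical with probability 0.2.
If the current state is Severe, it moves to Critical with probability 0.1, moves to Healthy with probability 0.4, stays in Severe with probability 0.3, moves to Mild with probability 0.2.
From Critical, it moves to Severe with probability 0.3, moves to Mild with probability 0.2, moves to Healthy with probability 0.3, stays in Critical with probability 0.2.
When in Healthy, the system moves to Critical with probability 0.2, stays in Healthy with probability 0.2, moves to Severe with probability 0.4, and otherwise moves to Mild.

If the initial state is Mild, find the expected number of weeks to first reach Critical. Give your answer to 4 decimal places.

6.1111

Let t(s) be the expected number of weeks to first reach Critical from state s, with t(Critical) = 0. Conditioning on the first week:
t(Mild) = 1 + 0.3·t(Mild) + 0.4·t(Severe) + 0.1·t(Healthy)
t(Severe) = 1 + 0.2·t(Mild) + 0.3·t(Severe) + 0.4·t(Healthy)
t(Healthy) = 1 + 0.2·t(Mild) + 0.4·t(Severe) + 0.2·t(Healthy)
Solving: t(Mild) = 6.1111, t(Severe) = 6.6667, t(Healthy) = 6.1111.
Expected weeks from Mild to Critical: 6.1111.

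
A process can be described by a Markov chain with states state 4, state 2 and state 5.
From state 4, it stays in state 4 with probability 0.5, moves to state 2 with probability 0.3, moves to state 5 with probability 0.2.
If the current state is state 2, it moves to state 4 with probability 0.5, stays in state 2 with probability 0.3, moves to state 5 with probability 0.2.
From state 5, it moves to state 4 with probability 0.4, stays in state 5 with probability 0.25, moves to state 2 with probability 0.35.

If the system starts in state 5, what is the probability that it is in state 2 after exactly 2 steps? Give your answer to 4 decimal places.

0.3125

Sum over the intermediate state after 1 step:
P = P(state 5→state 4)·P(state 4→state 2) + P(state 5→state 2)·P(state 2→state 2) + P(state 5→state 5)·P(state 5→state 2)
  = 0.4×0.3 + 0.35×0.3 + 0.25×0.35
  = 0.1200 + 0.1050 + 0.0875 = 0.3125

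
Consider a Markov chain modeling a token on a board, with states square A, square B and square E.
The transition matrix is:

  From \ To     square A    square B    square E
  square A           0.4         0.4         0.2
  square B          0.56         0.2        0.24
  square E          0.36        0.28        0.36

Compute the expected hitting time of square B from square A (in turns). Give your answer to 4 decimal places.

Let t(s) be the expected number of turns to first reach square B from state s, with t(square B) = 0. Conditioning on the first turn:
t(square A) = 1 + 0.4·t(square A) + 0.2·t(square E)
t(square E) = 1 + 0.36·t(square A) + 0.36·t(square E)
Solving: t(square A) = 2.6923, t(square E) = 3.0769.
Expected turns from square A to square B: 2.6923.

2.6923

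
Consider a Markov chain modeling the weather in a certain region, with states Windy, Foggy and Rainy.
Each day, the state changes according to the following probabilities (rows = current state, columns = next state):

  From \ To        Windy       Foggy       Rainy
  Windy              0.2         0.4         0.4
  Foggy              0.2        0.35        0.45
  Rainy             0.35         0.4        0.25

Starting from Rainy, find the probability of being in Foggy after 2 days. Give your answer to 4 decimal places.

Sum over the intermediate state after 1 day:
P = P(Rainy→Windy)·P(Windy→Foggy) + P(Rainy→Foggy)·P(Foggy→Foggy) + P(Rainy→Rainy)·P(Rainy→Foggy)
  = 0.35×0.4 + 0.4×0.35 + 0.25×0.4
  = 0.1400 + 0.1400 + 0.1000 = 0.3800

0.3800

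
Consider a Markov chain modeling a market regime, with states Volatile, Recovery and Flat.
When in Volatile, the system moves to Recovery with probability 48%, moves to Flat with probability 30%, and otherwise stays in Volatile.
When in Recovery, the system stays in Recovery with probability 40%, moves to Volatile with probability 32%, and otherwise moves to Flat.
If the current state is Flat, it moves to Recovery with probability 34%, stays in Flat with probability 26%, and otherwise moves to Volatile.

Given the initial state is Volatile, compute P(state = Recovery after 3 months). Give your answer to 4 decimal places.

0.4091

Propagate the distribution vector 3 months from Volatile.
After 0 months: (1.0000, 0.0000, 0.0000)
After 1 month: (0.2200, 0.4800, 0.3000)
After 2 months: (0.3220, 0.3996, 0.2784)
After 3 months: (0.3101, 0.4091, 0.2809)
P(in Recovery after 3 months) = 0.4091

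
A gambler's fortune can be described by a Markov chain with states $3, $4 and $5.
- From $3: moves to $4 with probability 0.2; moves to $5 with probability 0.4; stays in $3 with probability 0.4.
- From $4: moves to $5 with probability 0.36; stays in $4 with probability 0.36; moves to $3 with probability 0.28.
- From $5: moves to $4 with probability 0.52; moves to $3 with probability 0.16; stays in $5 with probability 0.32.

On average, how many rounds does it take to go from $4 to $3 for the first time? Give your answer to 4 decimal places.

Let t(s) be the expected number of rounds to first reach $3 from state s, with t($3) = 0. Conditioning on the first round:
t($4) = 1 + 0.36·t($4) + 0.36·t($5)
t($5) = 1 + 0.52·t($4) + 0.32·t($5)
Solving: t($4) = 4.1935, t($5) = 4.6774.
Expected rounds from $4 to $3: 4.1935.

4.1935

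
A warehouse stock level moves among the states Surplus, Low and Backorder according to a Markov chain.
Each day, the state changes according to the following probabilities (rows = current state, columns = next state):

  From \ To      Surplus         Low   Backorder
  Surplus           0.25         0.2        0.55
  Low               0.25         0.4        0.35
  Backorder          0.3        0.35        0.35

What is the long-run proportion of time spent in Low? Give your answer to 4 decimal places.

Let the stationary distribution be π with π = πP and π_1 + π_2 + π_3 = 1.
π_1 = 0.25·π_1 + 0.25·π_2 + 0.3·π_3
π_2 = 0.2·π_1 + 0.4·π_2 + 0.35·π_3
Solving with the normalization constraint gives π = (0.2702, 0.3258, 0.4040).
So the stationary probability of Low is 0.3258.

0.3258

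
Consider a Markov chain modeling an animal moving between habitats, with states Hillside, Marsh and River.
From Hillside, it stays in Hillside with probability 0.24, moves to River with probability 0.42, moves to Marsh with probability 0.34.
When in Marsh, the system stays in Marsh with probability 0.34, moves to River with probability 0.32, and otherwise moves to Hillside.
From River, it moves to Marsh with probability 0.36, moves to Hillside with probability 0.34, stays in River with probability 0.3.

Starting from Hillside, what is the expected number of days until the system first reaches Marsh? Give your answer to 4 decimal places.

2.8777

Let t(s) be the expected number of days to first reach Marsh from state s, with t(Marsh) = 0. Conditioning on the first day:
t(Hillside) = 1 + 0.24·t(Hillside) + 0.42·t(River)
t(River) = 1 + 0.34·t(Hillside) + 0.3·t(River)
Solving: t(Hillside) = 2.8777, t(River) = 2.8263.
Expected days from Hillside to Marsh: 2.8777.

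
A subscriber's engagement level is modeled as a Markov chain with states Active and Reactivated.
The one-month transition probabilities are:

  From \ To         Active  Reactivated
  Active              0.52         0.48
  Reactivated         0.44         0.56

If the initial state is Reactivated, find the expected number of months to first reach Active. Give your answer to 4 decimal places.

Let t(s) be the expected number of months to first reach Active from state s, with t(Active) = 0. Conditioning on the first month:
t(Reactivated) = 1 + 0.56·t(Reactivated)
Solving: t(Reactivated) = 2.2727.
Expected months from Reactivated to Active: 2.2727.

2.2727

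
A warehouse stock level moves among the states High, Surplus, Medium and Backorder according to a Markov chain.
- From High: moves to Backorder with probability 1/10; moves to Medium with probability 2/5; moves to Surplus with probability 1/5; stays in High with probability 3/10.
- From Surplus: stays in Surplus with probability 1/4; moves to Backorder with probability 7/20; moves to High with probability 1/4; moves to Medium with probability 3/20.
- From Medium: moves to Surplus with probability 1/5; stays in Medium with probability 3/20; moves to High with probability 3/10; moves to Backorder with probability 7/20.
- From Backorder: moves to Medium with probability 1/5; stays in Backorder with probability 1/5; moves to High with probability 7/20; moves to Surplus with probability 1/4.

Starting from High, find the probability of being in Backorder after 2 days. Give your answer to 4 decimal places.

0.2600

Propagate the distribution vector 2 days from High.
After 0 days: (1.0000, 0.0000, 0.0000, 0.0000)
After 1 day: (0.3000, 0.2000, 0.4000, 0.1000)
After 2 days: (0.2950, 0.2150, 0.2300, 0.2600)
P(in Backorder after 2 days) = 0.2600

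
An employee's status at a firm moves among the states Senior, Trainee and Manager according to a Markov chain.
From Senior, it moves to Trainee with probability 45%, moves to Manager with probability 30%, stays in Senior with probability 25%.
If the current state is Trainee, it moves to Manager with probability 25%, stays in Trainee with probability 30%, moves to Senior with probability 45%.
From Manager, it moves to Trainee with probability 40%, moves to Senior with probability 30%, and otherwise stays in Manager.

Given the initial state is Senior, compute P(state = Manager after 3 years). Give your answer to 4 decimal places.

0.2816

Propagate the distribution vector 3 years from Senior.
After 0 years: (1.0000, 0.0000, 0.0000)
After 1 year: (0.2500, 0.4500, 0.3000)
After 2 years: (0.3550, 0.3675, 0.2775)
After 3 years: (0.3374, 0.3810, 0.2816)
P(in Manager after 3 years) = 0.2816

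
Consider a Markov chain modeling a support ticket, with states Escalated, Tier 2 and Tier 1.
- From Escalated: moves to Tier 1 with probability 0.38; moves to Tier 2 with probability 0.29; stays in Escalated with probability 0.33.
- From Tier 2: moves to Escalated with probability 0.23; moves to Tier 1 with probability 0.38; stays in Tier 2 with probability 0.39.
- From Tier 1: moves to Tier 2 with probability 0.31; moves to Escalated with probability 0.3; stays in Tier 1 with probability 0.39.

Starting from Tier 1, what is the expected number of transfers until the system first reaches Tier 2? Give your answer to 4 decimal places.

Let t(s) be the expected number of transfers to first reach Tier 2 from state s, with t(Tier 2) = 0. Conditioning on the first transfer:
t(Escalated) = 1 + 0.33·t(Escalated) + 0.38·t(Tier 1)
t(Tier 1) = 1 + 0.3·t(Escalated) + 0.39·t(Tier 1)
Solving: t(Escalated) = 3.3593, t(Tier 1) = 3.2915.
Expected transfers from Tier 1 to Tier 2: 3.2915.

3.2915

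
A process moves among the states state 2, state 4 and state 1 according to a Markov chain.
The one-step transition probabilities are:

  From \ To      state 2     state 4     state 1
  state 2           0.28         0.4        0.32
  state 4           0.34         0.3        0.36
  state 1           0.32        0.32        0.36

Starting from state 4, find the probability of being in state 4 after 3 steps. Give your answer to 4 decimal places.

0.3382

Propagate the distribution vector 3 steps from state 4.
After 0 steps: (0.0000, 1.0000, 0.0000)
After 1 step: (0.3400, 0.3000, 0.3600)
After 2 steps: (0.3124, 0.3412, 0.3464)
After 3 steps: (0.3143, 0.3382, 0.3475)
P(in state 4 after 3 steps) = 0.3382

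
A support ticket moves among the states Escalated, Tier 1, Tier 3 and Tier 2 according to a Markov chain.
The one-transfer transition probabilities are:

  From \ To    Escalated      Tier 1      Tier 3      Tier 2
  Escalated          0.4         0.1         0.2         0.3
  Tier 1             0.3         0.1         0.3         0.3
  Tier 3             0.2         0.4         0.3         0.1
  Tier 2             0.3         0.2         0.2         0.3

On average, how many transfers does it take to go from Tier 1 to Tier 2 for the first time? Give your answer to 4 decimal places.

4.0639

Let t(s) be the expected number of transfers to first reach Tier 2 from state s, with t(Tier 2) = 0. Conditioning on the first transfer:
t(Escalated) = 1 + 0.4·t(Escalated) + 0.1·t(Tier 1) + 0.2·t(Tier 3)
t(Tier 1) = 1 + 0.3·t(Escalated) + 0.1·t(Tier 1) + 0.3·t(Tier 3)
t(Tier 3) = 1 + 0.2·t(Escalated) + 0.4·t(Tier 1) + 0.3·t(Tier 3)
Solving: t(Escalated) = 3.9726, t(Tier 1) = 4.0639, t(Tier 3) = 4.8858.
Expected transfers from Tier 1 to Tier 2: 4.0639.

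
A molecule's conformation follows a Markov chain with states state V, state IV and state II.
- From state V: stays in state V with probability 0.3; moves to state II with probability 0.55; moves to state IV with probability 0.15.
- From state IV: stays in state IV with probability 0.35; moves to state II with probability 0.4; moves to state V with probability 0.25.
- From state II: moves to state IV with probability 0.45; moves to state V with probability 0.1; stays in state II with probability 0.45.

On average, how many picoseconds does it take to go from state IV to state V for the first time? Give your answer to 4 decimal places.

5.3521

Let t(s) be the expected number of picoseconds to first reach state V from state s, with t(state V) = 0. Conditioning on the first picosecond:
t(state IV) = 1 + 0.35·t(state IV) + 0.4·t(state II)
t(state II) = 1 + 0.45·t(state IV) + 0.45·t(state II)
Solving: t(state IV) = 5.3521, t(state II) = 6.1972.
Expected picoseconds from state IV to state V: 5.3521.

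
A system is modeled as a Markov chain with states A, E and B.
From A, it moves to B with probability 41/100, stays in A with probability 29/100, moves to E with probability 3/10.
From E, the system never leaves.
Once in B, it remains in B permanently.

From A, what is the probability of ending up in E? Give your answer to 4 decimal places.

0.4225

Let h(s) be the probability of absorption at E starting from transient state s. Then h(E) = 1 and h(B) = 0. By first-step analysis:
h(A) = 0.29·h(A) + 0.3·1 + 0.41·0
Solving: h(A) = 0.4225.
Starting from A, the probability is 0.4225.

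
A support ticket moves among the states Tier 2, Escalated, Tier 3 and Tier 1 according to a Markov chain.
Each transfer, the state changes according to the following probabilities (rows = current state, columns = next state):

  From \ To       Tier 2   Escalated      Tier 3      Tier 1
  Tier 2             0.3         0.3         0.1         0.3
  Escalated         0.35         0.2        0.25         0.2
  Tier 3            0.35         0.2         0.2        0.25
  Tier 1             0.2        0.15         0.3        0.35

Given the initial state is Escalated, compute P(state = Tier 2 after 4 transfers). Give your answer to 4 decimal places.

Propagate the distribution vector 4 transfers from Escalated.
After 0 transfers: (0.0000, 1.0000, 0.0000, 0.0000)
After 1 transfer: (0.3500, 0.2000, 0.2500, 0.2000)
After 2 transfers: (0.3025, 0.2250, 0.1950, 0.2775)
After 3 transfers: (0.2933, 0.2164, 0.2088, 0.2816)
After 4 transfers: (0.2931, 0.2152, 0.2097, 0.2820)
P(in Tier 2 after 4 transfers) = 0.2931

0.2931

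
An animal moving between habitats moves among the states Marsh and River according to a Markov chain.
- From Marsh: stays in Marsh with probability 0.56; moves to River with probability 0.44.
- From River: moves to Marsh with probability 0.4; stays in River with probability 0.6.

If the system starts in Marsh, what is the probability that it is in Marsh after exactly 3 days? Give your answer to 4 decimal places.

Propagate the distribution vector 3 days from Marsh.
After 0 days: (1.0000, 0.0000)
After 1 day: (0.5600, 0.4400)
After 2 days: (0.4896, 0.5104)
After 3 days: (0.4783, 0.5217)
P(in Marsh after 3 days) = 0.4783

0.4783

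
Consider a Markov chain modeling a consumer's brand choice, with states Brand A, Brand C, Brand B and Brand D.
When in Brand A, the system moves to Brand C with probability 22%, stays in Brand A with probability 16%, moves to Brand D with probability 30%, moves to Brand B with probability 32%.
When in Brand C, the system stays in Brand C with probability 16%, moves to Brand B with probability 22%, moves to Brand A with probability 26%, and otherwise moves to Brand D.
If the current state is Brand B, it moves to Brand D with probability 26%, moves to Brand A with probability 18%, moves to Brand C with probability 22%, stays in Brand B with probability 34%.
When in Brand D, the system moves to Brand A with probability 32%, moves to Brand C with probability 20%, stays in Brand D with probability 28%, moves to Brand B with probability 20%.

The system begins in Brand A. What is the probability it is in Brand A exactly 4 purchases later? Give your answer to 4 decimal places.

0.2329

Propagate the distribution vector 4 purchases from Brand A.
After 0 purchases: (1.0000, 0.0000, 0.0000, 0.0000)
After 1 purchase: (0.1600, 0.2200, 0.3200, 0.3000)
After 2 purchases: (0.2364, 0.2008, 0.2684, 0.2944)
After 3 purchases: (0.2326, 0.2021, 0.2700, 0.2954)
After 4 purchases: (0.2329, 0.2020, 0.2697, 0.2954)
P(in Brand A after 4 purchases) = 0.2329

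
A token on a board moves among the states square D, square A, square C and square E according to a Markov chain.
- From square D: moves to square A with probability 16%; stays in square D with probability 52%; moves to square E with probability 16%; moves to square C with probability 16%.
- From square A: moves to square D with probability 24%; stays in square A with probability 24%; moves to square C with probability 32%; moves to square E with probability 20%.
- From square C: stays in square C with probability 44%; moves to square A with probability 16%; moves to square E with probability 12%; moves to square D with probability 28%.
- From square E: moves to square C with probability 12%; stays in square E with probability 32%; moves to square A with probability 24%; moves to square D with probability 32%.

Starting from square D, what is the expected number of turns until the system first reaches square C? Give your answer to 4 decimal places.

Let t(s) be the expected number of turns to first reach square C from state s, with t(square C) = 0. Conditioning on the first turn:
t(square D) = 1 + 0.52·t(square D) + 0.16·t(square A) + 0.16·t(square E)
t(square A) = 1 + 0.24·t(square D) + 0.24·t(square A) + 0.2·t(square E)
t(square E) = 1 + 0.32·t(square D) + 0.24·t(square A) + 0.32·t(square E)
Solving: t(square D) = 5.4759, t(square A) = 4.5310, t(square E) = 5.6466.
Expected turns from square D to square C: 5.4759.

5.4759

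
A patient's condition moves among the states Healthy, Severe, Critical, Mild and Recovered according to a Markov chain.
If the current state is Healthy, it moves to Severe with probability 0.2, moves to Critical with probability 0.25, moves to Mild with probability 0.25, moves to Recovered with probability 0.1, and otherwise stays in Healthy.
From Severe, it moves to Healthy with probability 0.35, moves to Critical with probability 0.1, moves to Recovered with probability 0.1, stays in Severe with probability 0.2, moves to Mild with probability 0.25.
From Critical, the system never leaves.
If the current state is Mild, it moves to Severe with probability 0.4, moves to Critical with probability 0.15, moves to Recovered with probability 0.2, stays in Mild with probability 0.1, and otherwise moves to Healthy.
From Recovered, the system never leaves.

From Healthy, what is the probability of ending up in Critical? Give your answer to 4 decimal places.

0.6117

Let h(s) be the probability of absorption at Critical starting from transient state s. Then h(Critical) = 1 and h(Recovered) = 0. By first-step analysis:
h(Healthy) = 0.2·h(Healthy) + 0.2·h(Severe) + 0.25·1 + 0.25·h(Mild) + 0.1·0
h(Severe) = 0.35·h(Healthy) + 0.2·h(Severe) + 0.1·1 + 0.25·h(Mild) + 0.1·0
h(Mild) = 0.15·h(Healthy) + 0.4·h(Severe) + 0.15·1 + 0.1·h(Mild) + 0.2·0
Solving: h(Healthy) = 0.6117, h(Severe) = 0.5534, h(Mild) = 0.5146.
Starting from Healthy, the probability is 0.6117.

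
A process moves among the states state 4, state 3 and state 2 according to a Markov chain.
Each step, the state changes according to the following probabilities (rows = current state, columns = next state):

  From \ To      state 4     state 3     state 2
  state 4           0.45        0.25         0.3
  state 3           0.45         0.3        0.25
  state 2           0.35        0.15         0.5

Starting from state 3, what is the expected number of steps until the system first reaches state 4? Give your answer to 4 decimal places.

Let t(s) be the expected number of steps to first reach state 4 from state s, with t(state 4) = 0. Conditioning on the first step:
t(state 3) = 1 + 0.3·t(state 3) + 0.25·t(state 2)
t(state 2) = 1 + 0.15·t(state 3) + 0.5·t(state 2)
Solving: t(state 3) = 2.4000, t(state 2) = 2.7200.
Expected steps from state 3 to state 4: 2.4000.

2.4000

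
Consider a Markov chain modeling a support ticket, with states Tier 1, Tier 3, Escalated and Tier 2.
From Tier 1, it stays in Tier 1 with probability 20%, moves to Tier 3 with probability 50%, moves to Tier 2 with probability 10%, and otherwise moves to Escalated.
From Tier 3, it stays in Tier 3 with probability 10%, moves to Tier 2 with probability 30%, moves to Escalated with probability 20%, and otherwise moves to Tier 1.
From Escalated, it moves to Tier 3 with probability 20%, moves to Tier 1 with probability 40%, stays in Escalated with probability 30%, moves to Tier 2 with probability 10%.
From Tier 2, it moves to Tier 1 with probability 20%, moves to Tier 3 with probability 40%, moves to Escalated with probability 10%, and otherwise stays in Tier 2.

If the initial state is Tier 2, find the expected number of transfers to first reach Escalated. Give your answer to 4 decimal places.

6.2745

Let t(s) be the expected number of transfers to first reach Escalated from state s, with t(Escalated) = 0. Conditioning on the first transfer:
t(Tier 1) = 1 + 0.2·t(Tier 1) + 0.5·t(Tier 3) + 0.1·t(Tier 2)
t(Tier 3) = 1 + 0.4·t(Tier 1) + 0.1·t(Tier 3) + 0.3·t(Tier 2)
t(Tier 2) = 1 + 0.2·t(Tier 1) + 0.4·t(Tier 3) + 0.3·t(Tier 2)
Solving: t(Tier 1) = 5.5882, t(Tier 3) = 5.6863, t(Tier 2) = 6.2745.
Expected transfers from Tier 2 to Escalated: 6.2745.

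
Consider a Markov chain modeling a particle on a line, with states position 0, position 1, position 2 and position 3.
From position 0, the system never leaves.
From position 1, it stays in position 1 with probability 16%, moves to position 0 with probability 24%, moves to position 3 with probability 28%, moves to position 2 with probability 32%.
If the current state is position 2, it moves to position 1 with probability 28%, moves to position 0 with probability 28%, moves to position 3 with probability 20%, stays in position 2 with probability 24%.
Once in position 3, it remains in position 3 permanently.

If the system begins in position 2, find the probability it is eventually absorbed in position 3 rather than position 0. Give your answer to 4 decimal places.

0.4490

Let h(s) be the probability of absorption at position 3 starting from transient state s. Then h(position 3) = 1 and h(position 0) = 0. By first-step analysis:
h(position 1) = 0.24·0 + 0.16·h(position 1) + 0.32·h(position 2) + 0.28·1
h(position 2) = 0.28·0 + 0.28·h(position 1) + 0.24·h(position 2) + 0.2·1
Solving: h(position 1) = 0.5044, h(position 2) = 0.4490.
Starting from position 2, the probability is 0.4490.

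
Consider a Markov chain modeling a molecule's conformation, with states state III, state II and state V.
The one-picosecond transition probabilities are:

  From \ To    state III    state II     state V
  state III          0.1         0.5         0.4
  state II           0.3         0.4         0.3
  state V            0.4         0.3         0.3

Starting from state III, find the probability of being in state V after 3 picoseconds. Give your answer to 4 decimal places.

Propagate the distribution vector 3 picoseconds from state III.
After 0 picoseconds: (1.0000, 0.0000, 0.0000)
After 1 picosecond: (0.1000, 0.5000, 0.4000)
After 2 picoseconds: (0.3200, 0.3700, 0.3100)
After 3 picoseconds: (0.2670, 0.4010, 0.3320)
P(in state V after 3 picoseconds) = 0.3320

0.3320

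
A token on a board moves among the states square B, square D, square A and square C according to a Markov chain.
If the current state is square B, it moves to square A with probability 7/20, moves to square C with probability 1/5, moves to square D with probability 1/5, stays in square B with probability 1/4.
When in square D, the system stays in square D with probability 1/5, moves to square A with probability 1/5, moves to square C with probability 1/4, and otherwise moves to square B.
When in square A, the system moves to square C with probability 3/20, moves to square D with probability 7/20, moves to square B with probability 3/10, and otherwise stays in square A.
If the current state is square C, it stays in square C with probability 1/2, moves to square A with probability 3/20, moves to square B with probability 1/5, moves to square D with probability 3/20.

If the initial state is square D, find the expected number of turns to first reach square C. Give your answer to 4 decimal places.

4.7609

Let t(s) be the expected number of turns to first reach square C from state s, with t(square C) = 0. Conditioning on the first turn:
t(square B) = 1 + 0.25·t(square B) + 0.2·t(square D) + 0.35·t(square A)
t(square D) = 1 + 0.35·t(square B) + 0.2·t(square D) + 0.2·t(square A)
t(square A) = 1 + 0.3·t(square B) + 0.35·t(square D) + 0.2·t(square A)
Solving: t(square B) = 5.0403, t(square D) = 4.7609, t(square A) = 5.2230.
Expected turns from square D to square C: 4.7609.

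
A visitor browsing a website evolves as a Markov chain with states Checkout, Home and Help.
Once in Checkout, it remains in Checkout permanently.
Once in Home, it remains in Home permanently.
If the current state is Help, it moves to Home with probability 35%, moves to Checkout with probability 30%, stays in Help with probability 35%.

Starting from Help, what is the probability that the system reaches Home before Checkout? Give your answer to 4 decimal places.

0.5385

Let h(s) be the probability of absorption at Home starting from transient state s. Then h(Home) = 1 and h(Checkout) = 0. By first-step analysis:
h(Help) = 0.3·0 + 0.35·1 + 0.35·h(Help)
Solving: h(Help) = 0.5385.
Starting from Help, the probability is 0.5385.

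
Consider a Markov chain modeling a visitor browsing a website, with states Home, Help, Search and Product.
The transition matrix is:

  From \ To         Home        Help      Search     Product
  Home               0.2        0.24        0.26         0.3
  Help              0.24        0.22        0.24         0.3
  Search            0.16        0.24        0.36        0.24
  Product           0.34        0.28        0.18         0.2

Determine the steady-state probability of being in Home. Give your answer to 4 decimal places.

Let the stationary distribution be π with π = πP and π_1 + π_2 + π_3 + π_4 = 1.
π_1 = 0.2·π_1 + 0.24·π_2 + 0.16·π_3 + 0.34·π_4
π_2 = 0.24·π_1 + 0.22·π_2 + 0.24·π_3 + 0.28·π_4
π_3 = 0.26·π_1 + 0.24·π_2 + 0.36·π_3 + 0.18·π_4
Solving with the normalization constraint gives π = (0.2356, 0.2454, 0.2605, 0.2585).
So the stationary probability of Home is 0.2356.

0.2356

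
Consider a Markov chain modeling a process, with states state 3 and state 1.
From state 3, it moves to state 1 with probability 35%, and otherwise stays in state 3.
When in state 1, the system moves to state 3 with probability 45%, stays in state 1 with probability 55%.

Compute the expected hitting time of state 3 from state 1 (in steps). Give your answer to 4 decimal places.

Let t(s) be the expected number of steps to first reach state 3 from state s, with t(state 3) = 0. Conditioning on the first step:
t(state 1) = 1 + 0.55·t(state 1)
Solving: t(state 1) = 2.2222.
Expected steps from state 1 to state 3: 2.2222.

2.2222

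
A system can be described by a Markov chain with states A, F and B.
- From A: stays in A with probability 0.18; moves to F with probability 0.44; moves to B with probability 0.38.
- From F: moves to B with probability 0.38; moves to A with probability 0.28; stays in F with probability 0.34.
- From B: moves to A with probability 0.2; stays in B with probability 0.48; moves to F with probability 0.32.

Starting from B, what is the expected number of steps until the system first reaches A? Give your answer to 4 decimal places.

Let t(s) be the expected number of steps to first reach A from state s, with t(A) = 0. Conditioning on the first step:
t(F) = 1 + 0.34·t(F) + 0.38·t(B)
t(B) = 1 + 0.32·t(F) + 0.48·t(B)
Solving: t(F) = 4.0614, t(B) = 4.4224.
Expected steps from B to A: 4.4224.

4.4224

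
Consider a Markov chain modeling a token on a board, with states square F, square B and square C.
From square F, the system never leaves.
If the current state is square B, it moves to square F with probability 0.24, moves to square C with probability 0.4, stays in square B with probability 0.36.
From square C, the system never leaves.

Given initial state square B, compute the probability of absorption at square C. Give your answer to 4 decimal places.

0.6250

Let h(s) be the probability of absorption at square C starting from transient state s. Then h(square C) = 1 and h(square F) = 0. By first-step analysis:
h(square B) = 0.24·0 + 0.36·h(square B) + 0.4·1
Solving: h(square B) = 0.6250.
Starting from square B, the probability is 0.6250.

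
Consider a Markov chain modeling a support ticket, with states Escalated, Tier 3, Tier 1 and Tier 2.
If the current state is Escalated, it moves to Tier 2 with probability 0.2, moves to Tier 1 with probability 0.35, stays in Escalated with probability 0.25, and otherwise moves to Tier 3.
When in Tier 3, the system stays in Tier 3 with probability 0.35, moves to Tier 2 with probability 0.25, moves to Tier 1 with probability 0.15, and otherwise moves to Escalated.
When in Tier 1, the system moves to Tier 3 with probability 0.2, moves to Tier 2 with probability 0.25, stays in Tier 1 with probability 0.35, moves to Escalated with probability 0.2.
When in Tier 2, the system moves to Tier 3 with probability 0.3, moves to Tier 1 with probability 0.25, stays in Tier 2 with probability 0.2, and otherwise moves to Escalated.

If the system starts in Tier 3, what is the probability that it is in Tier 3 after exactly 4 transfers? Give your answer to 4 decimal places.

Propagate the distribution vector 4 transfers from Tier 3.
After 0 transfers: (0.0000, 1.0000, 0.0000, 0.0000)
After 1 transfer: (0.2500, 0.3500, 0.1500, 0.2500)
After 2 transfers: (0.2425, 0.2775, 0.2550, 0.2250)
After 3 transfers: (0.2373, 0.2641, 0.2720, 0.2266)
After 4 transfers: (0.2364, 0.2623, 0.2745, 0.2268)
P(in Tier 3 after 4 transfers) = 0.2623

0.2623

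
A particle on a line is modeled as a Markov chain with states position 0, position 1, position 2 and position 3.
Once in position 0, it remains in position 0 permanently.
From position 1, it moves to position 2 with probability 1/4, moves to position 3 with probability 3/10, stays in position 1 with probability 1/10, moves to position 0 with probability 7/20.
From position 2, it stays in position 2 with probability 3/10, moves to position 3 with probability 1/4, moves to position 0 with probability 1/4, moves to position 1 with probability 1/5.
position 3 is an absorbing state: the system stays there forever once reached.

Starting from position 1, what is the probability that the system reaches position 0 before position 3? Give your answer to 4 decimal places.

Let h(s) be the probability of absorption at position 0 starting from transient state s. Then h(position 0) = 1 and h(position 3) = 0. By first-step analysis:
h(position 1) = 0.35·1 + 0.1·h(position 1) + 0.25·h(position 2) + 0.3·0
h(position 2) = 0.25·1 + 0.2·h(position 1) + 0.3·h(position 2) + 0.25·0
Solving: h(position 1) = 0.5302, h(position 2) = 0.5086.
Starting from position 1, the probability is 0.5302.

0.5302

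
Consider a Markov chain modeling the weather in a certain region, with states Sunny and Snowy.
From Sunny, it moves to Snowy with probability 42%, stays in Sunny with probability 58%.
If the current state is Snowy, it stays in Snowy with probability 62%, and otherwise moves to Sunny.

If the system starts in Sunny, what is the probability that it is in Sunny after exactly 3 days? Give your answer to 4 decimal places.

Propagate the distribution vector 3 days from Sunny.
After 0 days: (1.0000, 0.0000)
After 1 day: (0.5800, 0.4200)
After 2 days: (0.4960, 0.5040)
After 3 days: (0.4792, 0.5208)
P(in Sunny after 3 days) = 0.4792

0.4792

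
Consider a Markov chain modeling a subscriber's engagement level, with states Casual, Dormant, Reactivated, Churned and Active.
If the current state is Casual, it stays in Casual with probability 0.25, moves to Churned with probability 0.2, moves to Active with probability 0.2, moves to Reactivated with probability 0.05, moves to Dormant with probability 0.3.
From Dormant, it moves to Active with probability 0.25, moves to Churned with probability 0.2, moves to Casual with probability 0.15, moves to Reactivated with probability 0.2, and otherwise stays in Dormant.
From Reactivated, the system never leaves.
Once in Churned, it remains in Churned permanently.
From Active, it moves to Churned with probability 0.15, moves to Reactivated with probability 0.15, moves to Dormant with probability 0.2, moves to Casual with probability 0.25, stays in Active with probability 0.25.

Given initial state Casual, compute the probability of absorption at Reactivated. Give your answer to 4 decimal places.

Let h(s) be the probability of absorption at Reactivated starting from transient state s. Then h(Reactivated) = 1 and h(Churned) = 0. By first-step analysis:
h(Casual) = 0.25·h(Casual) + 0.3·h(Dormant) + 0.05·1 + 0.2·0 + 0.2·h(Active)
h(Dormant) = 0.15·h(Casual) + 0.2·h(Dormant) + 0.2·1 + 0.2·0 + 0.25·h(Active)
h(Active) = 0.25·h(Casual) + 0.2·h(Dormant) + 0.15·1 + 0.15·0 + 0.25·h(Active)
Solving: h(Casual) = 0.3686, h(Dormant) = 0.4582, h(Active) = 0.4451.
Starting from Casual, the probability is 0.3686.

0.3686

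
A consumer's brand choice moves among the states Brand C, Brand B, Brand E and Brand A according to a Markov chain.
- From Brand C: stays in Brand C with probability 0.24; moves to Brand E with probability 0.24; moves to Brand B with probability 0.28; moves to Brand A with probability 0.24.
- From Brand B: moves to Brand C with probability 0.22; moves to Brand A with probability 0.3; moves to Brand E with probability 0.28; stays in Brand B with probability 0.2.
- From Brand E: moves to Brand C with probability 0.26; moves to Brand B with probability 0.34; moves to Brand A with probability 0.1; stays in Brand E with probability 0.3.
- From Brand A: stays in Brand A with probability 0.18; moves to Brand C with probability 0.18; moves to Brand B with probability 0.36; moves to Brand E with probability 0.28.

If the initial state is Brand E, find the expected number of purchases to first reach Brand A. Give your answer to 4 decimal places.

Let t(s) be the expected number of purchases to first reach Brand A from state s, with t(Brand A) = 0. Conditioning on the first purchase:
t(Brand C) = 1 + 0.24·t(Brand C) + 0.28·t(Brand B) + 0.24·t(Brand E)
t(Brand B) = 1 + 0.22·t(Brand C) + 0.2·t(Brand B) + 0.28·t(Brand E)
t(Brand E) = 1 + 0.26·t(Brand C) + 0.34·t(Brand B) + 0.3·t(Brand E)
Solving: t(Brand C) = 4.5648, t(Brand B) = 4.3358, t(Brand E) = 5.2300.
Expected purchases from Brand E to Brand A: 5.2300.

5.2300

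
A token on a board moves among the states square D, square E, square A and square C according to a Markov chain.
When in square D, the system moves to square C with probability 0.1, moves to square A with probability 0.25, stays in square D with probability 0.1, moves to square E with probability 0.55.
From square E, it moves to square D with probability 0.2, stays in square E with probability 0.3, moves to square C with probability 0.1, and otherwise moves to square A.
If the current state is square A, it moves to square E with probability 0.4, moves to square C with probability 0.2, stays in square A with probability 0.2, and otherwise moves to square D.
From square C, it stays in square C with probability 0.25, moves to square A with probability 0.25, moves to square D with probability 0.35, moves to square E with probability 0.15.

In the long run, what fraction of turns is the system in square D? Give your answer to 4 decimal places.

0.2025

Let the stationary distribution be π with π = πP and π_1 + π_2 + π_3 + π_4 = 1.
π_1 = 0.1·π_1 + 0.2·π_2 + 0.2·π_3 + 0.35·π_4
π_2 = 0.55·π_1 + 0.3·π_2 + 0.4·π_3 + 0.15·π_4
π_3 = 0.25·π_1 + 0.4·π_2 + 0.2·π_3 + 0.25·π_4
Solving with the normalization constraint gives π = (0.2025, 0.3568, 0.2891, 0.1517).
So the stationary probability of square D is 0.2025.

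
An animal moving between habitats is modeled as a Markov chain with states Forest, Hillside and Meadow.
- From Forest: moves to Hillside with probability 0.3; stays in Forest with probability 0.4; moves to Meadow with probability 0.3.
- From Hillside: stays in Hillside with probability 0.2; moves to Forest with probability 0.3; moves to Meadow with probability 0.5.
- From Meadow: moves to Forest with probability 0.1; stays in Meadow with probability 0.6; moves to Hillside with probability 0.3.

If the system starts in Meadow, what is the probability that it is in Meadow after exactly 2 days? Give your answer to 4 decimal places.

Sum over the intermediate state after 1 day:
P = P(Meadow→Forest)·P(Forest→Meadow) + P(Meadow→Hillside)·P(Hillside→Meadow) + P(Meadow→Meadow)·P(Meadow→Meadow)
  = 0.1×0.3 + 0.3×0.5 + 0.6×0.6
  = 0.0300 + 0.1500 + 0.3600 = 0.5400

0.5400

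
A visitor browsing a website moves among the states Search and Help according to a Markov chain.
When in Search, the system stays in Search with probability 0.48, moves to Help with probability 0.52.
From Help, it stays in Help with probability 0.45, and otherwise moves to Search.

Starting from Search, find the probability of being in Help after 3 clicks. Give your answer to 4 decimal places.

0.4861

Propagate the distribution vector 3 clicks from Search.
After 0 clicks: (1.0000, 0.0000)
After 1 click: (0.4800, 0.5200)
After 2 clicks: (0.5164, 0.4836)
After 3 clicks: (0.5139, 0.4861)
P(in Help after 3 clicks) = 0.4861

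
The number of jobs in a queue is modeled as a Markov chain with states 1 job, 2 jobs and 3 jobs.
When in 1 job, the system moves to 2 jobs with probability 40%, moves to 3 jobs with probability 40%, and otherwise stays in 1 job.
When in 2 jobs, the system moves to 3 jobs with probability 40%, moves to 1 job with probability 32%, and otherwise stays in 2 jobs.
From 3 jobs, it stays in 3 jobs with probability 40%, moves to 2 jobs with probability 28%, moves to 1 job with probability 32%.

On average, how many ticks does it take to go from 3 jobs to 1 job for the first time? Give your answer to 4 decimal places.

3.1250

Let t(s) be the expected number of ticks to first reach 1 job from state s, with t(1 job) = 0. Conditioning on the first tick:
t(2 jobs) = 1 + 0.28·t(2 jobs) + 0.4·t(3 jobs)
t(3 jobs) = 1 + 0.28·t(2 jobs) + 0.4·t(3 jobs)
Solving: t(2 jobs) = 3.1250, t(3 jobs) = 3.1250.
Expected ticks from 3 jobs to 1 job: 3.1250.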